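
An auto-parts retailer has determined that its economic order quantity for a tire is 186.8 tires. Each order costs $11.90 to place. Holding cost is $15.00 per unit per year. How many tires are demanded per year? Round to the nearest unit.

Squaring Q* = √(2DS/H) gives Q*² = 2DS/H.
From Q* = √(2DS/H): D = Q*²H / (2S) = 186.8² × 15 / (2 × 11.9) = 21992.168.

D ≈ 21,992 tires per year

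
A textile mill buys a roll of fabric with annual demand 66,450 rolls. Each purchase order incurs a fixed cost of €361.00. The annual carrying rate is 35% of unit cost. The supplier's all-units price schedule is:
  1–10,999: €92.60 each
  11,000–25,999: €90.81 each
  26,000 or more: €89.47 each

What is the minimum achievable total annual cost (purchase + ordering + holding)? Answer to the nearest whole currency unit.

Holding cost per unit per year at price C is H = 0.35·C.
Evaluate total cost at each tier's feasible EOQ or, if the EOQ is below the tier, at the tier's minimum quantity.
EOQ at €92.60 = 1216.7 (feasible in tier 1): TC = 66,450×€92.60 + (66,450/1216.7)×361 + (1216.7/2)×0.35×€92.60 = €6,192,702.62.
EOQ at €90.81 = 1228.6 < 11000, so use break Q=11000: TC = 66,450×€90.81 + (66,450/11000.0)×361 + (11000.0/2)×0.35×€90.81 = €6,211,314.52.
EOQ at €89.47 = 1237.8 < 26000, so use break Q=26000: TC = 66,450×€89.47 + (66,450/26000.0)×361 + (26000.0/2)×0.35×€89.47 = €6,353,292.63.
Lowest total cost among the candidates is at Q = 1216.7.

TC* ≈ €6,192,703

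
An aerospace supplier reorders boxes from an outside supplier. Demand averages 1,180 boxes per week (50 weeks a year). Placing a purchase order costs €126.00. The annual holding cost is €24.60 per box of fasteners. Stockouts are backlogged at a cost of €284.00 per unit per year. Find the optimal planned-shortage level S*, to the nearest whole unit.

S* ≈ 65 boxes

Annual demand D = 1,180 × 50 = 59,000.
With planned backorders, Q* = √(2DS/H) · √((H+B)/B).
√(2DS/H) = √(2 × 59,000 × 126 / 24.6) = 777.425.
√((H+B)/B) = √((24.6+284)/284) = 1.0424.
Q* ≈ 810.396.
S* = Q* · H/(H+B) = 810.396 × 24.6/308.6 ≈ 64.601.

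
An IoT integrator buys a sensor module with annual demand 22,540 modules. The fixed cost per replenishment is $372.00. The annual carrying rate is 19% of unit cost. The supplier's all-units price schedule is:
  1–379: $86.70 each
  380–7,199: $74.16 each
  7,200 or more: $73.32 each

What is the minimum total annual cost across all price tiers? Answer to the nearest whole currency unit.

TC* ≈ $1,686,938

Holding cost per unit per year at price C is H = 0.19·C.
For each price level, check whether its EOQ is feasible; otherwise the best quantity at that price is the breakpoint.
Tier 1 ($86.70): EOQ = 1009.0 exceeds tier's upper bound 379, so this tier is dominated.
EOQ at $74.16 = 1090.9 (feasible in tier 2): TC = 22,540×$74.16 + (22,540/1090.9)×372 + (1090.9/2)×0.19×$74.16 = $1,686,938.21.
EOQ at $73.32 = 1097.2 < 7200, so use break Q=7200: TC = 22,540×$73.32 + (22,540/7200.0)×372 + (7200.0/2)×0.19×$73.32 = $1,703,948.25.
Lowest total cost among the candidates is at Q = 1090.9.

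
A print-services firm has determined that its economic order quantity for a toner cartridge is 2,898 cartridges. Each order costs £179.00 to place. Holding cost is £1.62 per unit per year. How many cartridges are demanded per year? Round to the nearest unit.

D ≈ 38,004 cartridges per year

Squaring Q* = √(2DS/H) gives Q*² = 2DS/H.
From Q* = √(2DS/H): D = Q*²H / (2S) = 2,898² × 1.62 / (2 × 179) = 38003.951.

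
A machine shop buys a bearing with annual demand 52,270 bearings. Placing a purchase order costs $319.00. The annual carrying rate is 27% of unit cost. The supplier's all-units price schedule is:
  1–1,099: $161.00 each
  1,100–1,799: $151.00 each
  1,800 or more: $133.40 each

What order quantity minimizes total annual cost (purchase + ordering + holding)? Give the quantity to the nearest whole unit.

Q* ≈ 1,800 bearings

Holding cost per unit per year at price C is H = 0.27·C.
Evaluate total cost at each tier's feasible EOQ or, if the EOQ is below the tier, at the tier's minimum quantity.
EOQ at $161.00 = 875.9 (feasible in tier 1): TC = 52,270×$161.00 + (52,270/875.9)×319 + (875.9/2)×0.27×$161.00 = $8,453,544.25.
EOQ at $151.00 = 904.4 < 1100, so use break Q=1100: TC = 52,270×$151.00 + (52,270/1100.0)×319 + (1100.0/2)×0.27×$151.00 = $7,930,351.80.
EOQ at $133.40 = 962.2 < 1800, so use break Q=1800: TC = 52,270×$133.40 + (52,270/1800.0)×319 + (1800.0/2)×0.27×$133.40 = $7,014,497.61.
Lowest total cost is $7,014,497.61 at Q = 1800.0.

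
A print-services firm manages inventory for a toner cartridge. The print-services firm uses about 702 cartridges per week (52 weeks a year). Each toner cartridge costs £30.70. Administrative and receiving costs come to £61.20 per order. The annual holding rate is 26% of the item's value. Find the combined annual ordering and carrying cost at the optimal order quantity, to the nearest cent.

TC* ≈ £5,971.96

Annual demand D = 702 × 52 = 36,504.
Holding cost H = 0.26 × £30.70 = £7.9820 per unit per year.
Q* = √(2DS/H) = √(2 × 36,504 × 61.2 / 7.982) ≈ 748.18.
At Q*, ordering cost (D/Q*)S equals holding cost (Q*/2)H, each = √(DSH/2).
Minimum total = √(2DSH) = √(2 × 36,504 × 61.2 × 7.982) ≈ 5971.959.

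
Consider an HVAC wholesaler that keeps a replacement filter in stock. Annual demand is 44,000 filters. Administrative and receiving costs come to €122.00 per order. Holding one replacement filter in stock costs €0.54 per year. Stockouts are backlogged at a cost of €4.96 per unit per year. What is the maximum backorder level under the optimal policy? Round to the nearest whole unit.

S* ≈ 461 filters

With planned backorders, Q* = √(2DS/H) · √((H+B)/B).
√(2DS/H) = √(2 × 44,000 × 122 / 0.54) = 4458.865.
√((H+B)/B) = √((0.54+4.96)/4.96) = 1.0530.
Q* ≈ 4695.317.
S* = Q* · H/(H+B) = 4695.317 × 0.54/5.5 ≈ 460.995.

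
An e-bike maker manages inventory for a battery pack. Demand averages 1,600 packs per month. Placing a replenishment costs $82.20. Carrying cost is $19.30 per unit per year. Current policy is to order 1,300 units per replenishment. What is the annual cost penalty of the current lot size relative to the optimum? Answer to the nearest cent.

Extra cost ≈ $5,953.90 per year

Annual demand D = 1,600 × 12 = 19,200.
EOQ = √(2DS/H) = √(2 × 19,200 × 82.2 / 19.3) ≈ 404.41.
Cost at Q* = (D/Q*)S + (Q*/2)H = √(2DSH) ≈ $7,805.13.
Cost at Q = 1,300: (19,200/1,300)×82.2 + (1,300/2)×19.3 = $1,214.03 + $12,545.00 = $13,759.03.
Excess = $13,759.03 − $7,805.13 = $5,953.90.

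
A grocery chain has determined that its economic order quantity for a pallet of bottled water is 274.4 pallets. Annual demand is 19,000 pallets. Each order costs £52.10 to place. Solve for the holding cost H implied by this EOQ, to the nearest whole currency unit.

Squaring Q* = √(2DS/H) gives Q*² = 2DS/H.
From Q* = √(2DS/H): H = 2DS / Q*² = 2 × 19,000 × 52.1 / 274.4² = 26.2938.

H ≈ £26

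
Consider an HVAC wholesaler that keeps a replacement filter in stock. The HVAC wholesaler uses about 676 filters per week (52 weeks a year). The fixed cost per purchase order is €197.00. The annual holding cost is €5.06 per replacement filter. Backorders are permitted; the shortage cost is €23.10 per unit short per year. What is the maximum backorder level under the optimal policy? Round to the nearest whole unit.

Annual demand D = 676 × 52 = 35,152.
With planned backorders, Q* = √(2DS/H) · √((H+B)/B).
√(2DS/H) = √(2 × 35,152 × 197 / 5.06) = 1654.428.
√((H+B)/B) = √((5.06+23.1)/23.1) = 1.1041.
Q* ≈ 1826.662.
S* = Q* · H/(H+B) = 1826.662 × 5.06/28.16 ≈ 328.228.

S* ≈ 328 filters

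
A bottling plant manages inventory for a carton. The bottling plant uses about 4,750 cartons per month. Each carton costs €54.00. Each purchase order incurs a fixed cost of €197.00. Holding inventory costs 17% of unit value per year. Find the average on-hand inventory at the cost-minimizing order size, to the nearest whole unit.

Annual demand D = 4,750 × 12 = 57,000.
Holding cost H = 0.17 × €54.00 = €9.1800 per unit per year.
The optimal lot size = √(2DS/H) = √(2 × 57,000 × 197 / 9.18) ≈ 1564.10.
Average inventory = Q*/2 ≈ 1564.10 / 2 = 782.049.

Average inventory ≈ 782 cartons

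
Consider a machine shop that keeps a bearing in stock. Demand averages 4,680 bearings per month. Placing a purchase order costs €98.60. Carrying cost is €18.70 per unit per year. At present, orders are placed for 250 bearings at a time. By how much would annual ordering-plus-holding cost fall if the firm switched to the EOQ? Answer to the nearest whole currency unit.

Annual demand D = 4,680 × 12 = 56,160.
EOQ = √(2DS/H) = √(2 × 56,160 × 98.6 / 18.7) ≈ 769.57.
Cost at Q* = (D/Q*)S + (Q*/2)H = √(2DSH) ≈ €14,390.90.
Cost at Q = 250: (56,160/250)×98.6 + (250/2)×18.7 = €22,149.50 + €2,337.50 = €24,487.00.
Excess = €24,487.00 − €14,390.90 = €10,096.11.

Extra cost ≈ €10,096 per year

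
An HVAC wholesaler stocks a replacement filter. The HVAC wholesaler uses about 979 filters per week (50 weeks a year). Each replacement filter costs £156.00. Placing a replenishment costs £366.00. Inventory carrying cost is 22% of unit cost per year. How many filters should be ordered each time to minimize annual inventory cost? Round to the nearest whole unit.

Q* ≈ 1,022 filters

Annual demand D = 979 × 50 = 48,950.
Holding cost H = 0.22 × £156.00 = £34.3200 per unit per year.
EOQ = √(2DS / H) = √(2 × 48,950 × 366 / 34.32).
= √(35,831,400 / 34.32) = √1,044,038.4615 ≈ 1021.782.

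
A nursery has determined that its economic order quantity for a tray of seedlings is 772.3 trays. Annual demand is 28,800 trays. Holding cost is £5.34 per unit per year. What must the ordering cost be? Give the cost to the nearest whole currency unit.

Squaring Q* = √(2DS/H) gives Q*² = 2DS/H.
From Q* = √(2DS/H): S = Q*²H / (2D) = 772.3² × 5.34 / (2 × 28,800) = 55.2956.

S ≈ £55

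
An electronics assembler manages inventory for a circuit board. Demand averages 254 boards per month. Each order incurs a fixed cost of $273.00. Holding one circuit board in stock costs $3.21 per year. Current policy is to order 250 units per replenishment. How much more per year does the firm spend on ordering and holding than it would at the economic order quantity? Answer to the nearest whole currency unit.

Extra cost ≈ $1,418 per year

Annual demand D = 254 × 12 = 3,048.
EOQ = √(2DS/H) = √(2 × 3,048 × 273 / 3.21) ≈ 720.03.
Cost at Q* = (D/Q*)S + (Q*/2)H = √(2DSH) ≈ $2,311.30.
Cost at Q = 250: (3,048/250)×273 + (250/2)×3.21 = $3,328.42 + $401.25 = $3,729.67.
Excess = $3,729.67 − $2,311.30 = $1,418.37.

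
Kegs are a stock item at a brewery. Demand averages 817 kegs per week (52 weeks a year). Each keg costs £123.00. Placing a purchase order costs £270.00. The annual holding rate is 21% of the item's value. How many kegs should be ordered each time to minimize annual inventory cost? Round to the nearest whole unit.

Annual demand D = 817 × 52 = 42,484.
Holding cost H = 0.21 × £123.00 = £25.8300 per unit per year.
EOQ = √(2DS / H) = √(2 × 42,484 × 270 / 25.83).
= √(22,941,360 / 25.83) = √888,167.2474 ≈ 942.426.

Q* ≈ 942 kegs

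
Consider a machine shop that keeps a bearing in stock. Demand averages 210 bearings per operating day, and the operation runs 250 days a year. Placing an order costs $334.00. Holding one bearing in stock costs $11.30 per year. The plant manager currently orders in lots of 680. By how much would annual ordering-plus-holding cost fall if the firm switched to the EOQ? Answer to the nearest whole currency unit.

Extra cost ≈ $9,722 per year

Annual demand D = 210 × 250 = 52,500.
EOQ = √(2DS/H) = √(2 × 52,500 × 334 / 11.3) ≈ 1761.69.
Cost at Q* = (D/Q*)S + (Q*/2)H = √(2DSH) ≈ $19,907.06.
Cost at Q = 680: (52,500/680)×334 + (680/2)×11.3 = $25,786.76 + $3,842.00 = $29,628.76.
Excess = $29,628.76 − $19,907.06 = $9,721.71.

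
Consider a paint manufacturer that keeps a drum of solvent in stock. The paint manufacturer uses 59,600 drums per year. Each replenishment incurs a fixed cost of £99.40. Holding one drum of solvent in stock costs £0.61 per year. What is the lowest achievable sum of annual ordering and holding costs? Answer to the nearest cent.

TC* ≈ £2,688.41

EOQ = √(2DS/H) = √(2 × 59,600 × 99.4 / 0.61) ≈ 4407.24.
At Q*, ordering cost (D/Q*)S equals holding cost (Q*/2)H, each = √(DSH/2).
Minimum total = √(2DSH) = √(2 × 59,600 × 99.4 × 0.61) ≈ 2688.415.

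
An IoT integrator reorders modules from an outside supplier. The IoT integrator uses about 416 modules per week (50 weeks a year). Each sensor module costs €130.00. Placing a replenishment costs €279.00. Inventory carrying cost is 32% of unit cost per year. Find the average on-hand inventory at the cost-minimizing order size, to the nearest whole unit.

Annual demand D = 416 × 50 = 20,800.
Holding cost H = 0.32 × €130.00 = €41.6000 per unit per year.
EOQ = √(2DS/H) = √(2 × 20,800 × 279 / 41.6) ≈ 528.20.
Average inventory = Q*/2 ≈ 528.20 / 2 = 264.102.

Average inventory ≈ 264 modules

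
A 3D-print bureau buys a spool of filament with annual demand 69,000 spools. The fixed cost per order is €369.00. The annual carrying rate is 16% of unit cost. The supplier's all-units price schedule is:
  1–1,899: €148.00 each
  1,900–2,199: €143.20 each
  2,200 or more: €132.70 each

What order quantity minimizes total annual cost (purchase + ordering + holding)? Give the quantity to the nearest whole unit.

Holding cost per unit per year at price C is H = 0.16·C.
Candidates are each tier's EOQ (if it falls in that tier) and each price-break quantity.
EOQ at €148.00 = 1466.4 (feasible in tier 1): TC = 69,000×€148.00 + (69,000/1466.4)×369 + (1466.4/2)×0.16×€148.00 = €10,246,725.11.
EOQ at €143.20 = 1490.8 < 1900, so use break Q=1900: TC = 69,000×€143.20 + (69,000/1900.0)×369 + (1900.0/2)×0.16×€143.20 = €9,915,966.93.
EOQ at €132.70 = 1548.7 < 2200, so use break Q=2200: TC = 69,000×€132.70 + (69,000/2200.0)×369 + (2200.0/2)×0.16×€132.70 = €9,191,228.38.
Lowest total cost is €9,191,228.38 at Q = 2200.0.

Q* ≈ 2,200 spools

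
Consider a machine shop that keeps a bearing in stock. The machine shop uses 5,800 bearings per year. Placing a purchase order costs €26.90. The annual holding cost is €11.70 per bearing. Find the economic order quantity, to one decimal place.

EOQ = √(2DS / H) = √(2 × 5,800 × 26.9 / 11.7).
= √(312,040 / 11.7) = √26,670.0855 ≈ 163.310.

Q* ≈ 163.3 bearings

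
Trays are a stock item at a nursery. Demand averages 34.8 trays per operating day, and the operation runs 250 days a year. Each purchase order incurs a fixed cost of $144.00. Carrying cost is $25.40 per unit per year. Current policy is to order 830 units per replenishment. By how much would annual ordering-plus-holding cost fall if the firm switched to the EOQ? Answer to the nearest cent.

Extra cost ≈ $4,072.79 per year

Annual demand D = 34.8 × 250 = 8,700.
EOQ = √(2DS/H) = √(2 × 8,700 × 144 / 25.4) ≈ 314.08.
Cost at Q* = (D/Q*)S + (Q*/2)H = √(2DSH) ≈ $7,977.61.
Cost at Q = 830: (8,700/830)×144 + (830/2)×25.4 = $1,509.40 + $10,541.00 = $12,050.40.
Excess = $12,050.40 − $7,977.61 = $4,072.79.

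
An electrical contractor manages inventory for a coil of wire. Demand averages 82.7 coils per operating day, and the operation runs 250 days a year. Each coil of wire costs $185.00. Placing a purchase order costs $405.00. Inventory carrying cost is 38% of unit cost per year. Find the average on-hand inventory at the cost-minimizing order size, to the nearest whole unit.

Average inventory ≈ 244 coils

Annual demand D = 82.7 × 250 = 20,675.
Holding cost H = 0.38 × $185.00 = $70.3000 per unit per year.
The optimal lot size = √(2DS/H) = √(2 × 20,675 × 405 / 70.3) ≈ 488.08.
Average inventory = Q*/2 ≈ 488.08 / 2 = 244.038.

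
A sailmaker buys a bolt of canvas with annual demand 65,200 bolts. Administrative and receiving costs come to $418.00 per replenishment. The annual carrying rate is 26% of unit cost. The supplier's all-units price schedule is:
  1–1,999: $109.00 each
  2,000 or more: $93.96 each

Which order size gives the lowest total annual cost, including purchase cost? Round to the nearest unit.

Q* ≈ 2,000 bolts

Holding cost per unit per year at price C is H = 0.26·C.
Evaluate total cost at each tier's feasible EOQ or, if the EOQ is below the tier, at the tier's minimum quantity.
EOQ at $109.00 = 1386.8 (feasible in tier 1): TC = 65,200×$109.00 + (65,200/1386.8)×418 + (1386.8/2)×0.26×$109.00 = $7,146,103.10.
EOQ at $93.96 = 1493.7 < 2000, so use break Q=2000: TC = 65,200×$93.96 + (65,200/2000.0)×418 + (2000.0/2)×0.26×$93.96 = $6,164,248.40.
Lowest total cost is $6,164,248.40 at Q = 2000.0.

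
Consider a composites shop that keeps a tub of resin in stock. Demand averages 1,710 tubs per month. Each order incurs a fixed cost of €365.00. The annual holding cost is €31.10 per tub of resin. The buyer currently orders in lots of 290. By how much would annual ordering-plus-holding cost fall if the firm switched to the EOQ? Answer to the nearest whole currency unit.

Annual demand D = 1,710 × 12 = 20,520.
EOQ = √(2DS/H) = √(2 × 20,520 × 365 / 31.1) ≈ 694.02.
Cost at Q* = (D/Q*)S + (Q*/2)H = √(2DSH) ≈ €21,583.92.
Cost at Q = 290: (20,520/290)×365 + (290/2)×31.1 = €25,826.90 + €4,509.50 = €30,336.40.
Excess = €30,336.40 − €21,583.92 = €8,752.48.

Extra cost ≈ €8,752 per year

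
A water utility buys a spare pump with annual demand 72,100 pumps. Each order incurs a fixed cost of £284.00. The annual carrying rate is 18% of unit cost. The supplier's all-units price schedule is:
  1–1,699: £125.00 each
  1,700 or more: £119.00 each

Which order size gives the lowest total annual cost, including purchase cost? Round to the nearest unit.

Q* ≈ 1,700 pumps

Holding cost per unit per year at price C is H = 0.18·C.
For each price level, check whether its EOQ is feasible; otherwise the best quantity at that price is the breakpoint.
EOQ at £125.00 = 1349.1 (feasible in tier 1): TC = 72,100×£125.00 + (72,100/1349.1)×284 + (1349.1/2)×0.18×£125.00 = £9,042,855.20.
EOQ at £119.00 = 1382.7 < 1700, so use break Q=1700: TC = 72,100×£119.00 + (72,100/1700.0)×284 + (1700.0/2)×0.18×£119.00 = £8,610,151.94.
Lowest total cost is £8,610,151.94 at Q = 1700.0.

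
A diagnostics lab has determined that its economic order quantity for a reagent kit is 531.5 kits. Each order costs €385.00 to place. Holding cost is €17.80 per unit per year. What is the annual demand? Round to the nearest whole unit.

Squaring Q* = √(2DS/H) gives Q*² = 2DS/H.
From Q* = √(2DS/H): D = Q*²H / (2S) = 531.5² × 17.8 / (2 × 385) = 6530.340.

D ≈ 6,530 kits per year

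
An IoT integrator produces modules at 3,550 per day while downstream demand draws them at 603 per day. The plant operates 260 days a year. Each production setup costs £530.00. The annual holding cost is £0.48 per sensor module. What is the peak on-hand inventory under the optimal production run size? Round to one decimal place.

Annual demand D = 603 × 260 = 156,780.
Production build-up factor (1 − d/p) = 1 − 603/3,550 = 0.8301.
Q* = √(2DS / (H(1 − d/p))) = √(2 × 156,780 × 530 / (0.48 × 0.8301)).
= √(166,186,800 / 0.3985) ≈ 20422.164.
Maximum inventory = Q*(1 − d/p) = 20422.164 × 0.8301 ≈ 16953.272.

I_max ≈ 16,953.3 modules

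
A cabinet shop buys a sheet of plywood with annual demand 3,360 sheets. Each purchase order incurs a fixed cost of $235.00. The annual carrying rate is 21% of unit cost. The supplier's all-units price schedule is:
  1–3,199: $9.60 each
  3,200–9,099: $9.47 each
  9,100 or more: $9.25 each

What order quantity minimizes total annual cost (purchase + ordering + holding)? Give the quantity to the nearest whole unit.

Q* ≈ 885 sheets

Holding cost per unit per year at price C is H = 0.21·C.
Candidates are each tier's EOQ (if it falls in that tier) and each price-break quantity.
EOQ at $9.60 = 885.1 (feasible in tier 1): TC = 3,360×$9.60 + (3,360/885.1)×235 + (885.1/2)×0.21×$9.60 = $34,040.28.
EOQ at $9.47 = 891.1 < 3200, so use break Q=3200: TC = 3,360×$9.47 + (3,360/3200.0)×235 + (3200.0/2)×0.21×$9.47 = $35,247.87.
EOQ at $9.25 = 901.7 < 9100, so use break Q=9100: TC = 3,360×$9.25 + (3,360/9100.0)×235 + (9100.0/2)×0.21×$9.25 = $40,005.14.
Lowest total cost is $34,040.28 at Q = 885.1.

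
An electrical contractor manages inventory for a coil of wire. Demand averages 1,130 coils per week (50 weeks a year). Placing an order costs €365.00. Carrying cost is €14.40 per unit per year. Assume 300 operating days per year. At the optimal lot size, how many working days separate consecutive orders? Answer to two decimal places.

T ≈ 8.99 days

Annual demand D = 1,130 × 50 = 56,500.
EOQ = √(2DS/H) = √(2 × 56,500 × 365 / 14.4) ≈ 1692.41.
Cycle time = Q*/D × 300 = 1692.41 / 56,500 × 300 ≈ 8.986 days.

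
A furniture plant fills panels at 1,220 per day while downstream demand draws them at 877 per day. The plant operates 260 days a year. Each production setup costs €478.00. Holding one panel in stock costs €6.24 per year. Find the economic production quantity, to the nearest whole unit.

Annual demand D = 877 × 260 = 228,020.
Production build-up factor (1 − d/p) = 1 − 877/1,220 = 0.2811.
Q* = √(2DS / (H(1 − d/p))) = √(2 × 228,020 × 478 / (6.24 × 0.2811)).
= √(217,987,120 / 1.7544) ≈ 11146.948.

Q* ≈ 11,147 panels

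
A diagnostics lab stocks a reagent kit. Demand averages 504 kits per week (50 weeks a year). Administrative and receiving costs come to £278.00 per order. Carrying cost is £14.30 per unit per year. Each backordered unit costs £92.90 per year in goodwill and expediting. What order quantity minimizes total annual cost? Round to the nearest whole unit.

Annual demand D = 504 × 50 = 25,200.
With planned backorders, Q* = √(2DS/H) · √((H+B)/B).
√(2DS/H) = √(2 × 25,200 × 278 / 14.3) = 989.851.
√((H+B)/B) = √((14.3+92.9)/92.9) = 1.0742.
Q* ≈ 1063.308.

Q* ≈ 1,063 kits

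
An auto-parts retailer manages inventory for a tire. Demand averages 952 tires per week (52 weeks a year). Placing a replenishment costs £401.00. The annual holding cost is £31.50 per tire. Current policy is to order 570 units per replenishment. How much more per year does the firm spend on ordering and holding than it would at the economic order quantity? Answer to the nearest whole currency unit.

Annual demand D = 952 × 52 = 49,504.
EOQ = √(2DS/H) = √(2 × 49,504 × 401 / 31.5) ≈ 1122.67.
Cost at Q* = (D/Q*)S + (Q*/2)H = √(2DSH) ≈ £35,364.10.
Cost at Q = 570: (49,504/570)×401 + (570/2)×31.5 = £34,826.50 + £8,977.50 = £43,804.00.
Excess = £43,804.00 − £35,364.10 = £8,439.90.

Extra cost ≈ £8,440 per year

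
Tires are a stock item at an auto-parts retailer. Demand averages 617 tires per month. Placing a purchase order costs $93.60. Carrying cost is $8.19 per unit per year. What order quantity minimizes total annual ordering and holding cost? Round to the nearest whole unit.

Q* ≈ 411 tires

Annual demand D = 617 × 12 = 7,404.
EOQ = √(2DS / H) = √(2 × 7,404 × 93.6 / 8.19).
= √(1,386,028.8 / 8.19) = √169,234.2857 ≈ 411.381.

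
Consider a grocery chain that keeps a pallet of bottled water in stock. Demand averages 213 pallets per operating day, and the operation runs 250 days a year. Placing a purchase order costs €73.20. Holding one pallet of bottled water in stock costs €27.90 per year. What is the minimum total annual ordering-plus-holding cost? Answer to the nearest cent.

Annual demand D = 213 × 250 = 53,250.
The optimal lot size = √(2DS/H) = √(2 × 53,250 × 73.2 / 27.9) ≈ 528.60.
At the optimum the two cost components are equal, so total cost = 2·(Q*/2)H = Q*·H.
Minimum total = √(2DSH) = √(2 × 53,250 × 73.2 × 27.9) ≈ 14747.977.

TC* ≈ €14,747.98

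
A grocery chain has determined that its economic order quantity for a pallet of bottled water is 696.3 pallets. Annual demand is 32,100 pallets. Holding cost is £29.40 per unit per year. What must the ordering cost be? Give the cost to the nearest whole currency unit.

S ≈ £222

Invert the EOQ relation Q*² = 2DS/H.
From Q* = √(2DS/H): S = Q*²H / (2D) = 696.3² × 29.4 / (2 × 32,100) = 222.0266.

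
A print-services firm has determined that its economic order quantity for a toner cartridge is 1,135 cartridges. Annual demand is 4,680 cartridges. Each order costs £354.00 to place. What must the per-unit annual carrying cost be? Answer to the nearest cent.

Squaring Q* = √(2DS/H) gives Q*² = 2DS/H.
From Q* = √(2DS/H): H = 2DS / Q*² = 2 × 4,680 × 354 / 1,135² = 2.5721.

H ≈ £2.57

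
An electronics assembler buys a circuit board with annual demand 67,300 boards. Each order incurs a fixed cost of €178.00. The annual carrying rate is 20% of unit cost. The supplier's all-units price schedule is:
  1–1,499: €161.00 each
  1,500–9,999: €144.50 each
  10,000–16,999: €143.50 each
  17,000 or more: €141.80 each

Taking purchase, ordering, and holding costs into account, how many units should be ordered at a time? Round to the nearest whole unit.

Holding cost per unit per year at price C is H = 0.20·C.
For each price level, check whether its EOQ is feasible; otherwise the best quantity at that price is the breakpoint.
EOQ at €161.00 = 862.6 (feasible in tier 1): TC = 67,300×€161.00 + (67,300/862.6)×178 + (862.6/2)×0.20×€161.00 = €10,863,075.41.
EOQ at €144.50 = 910.5 < 1500, so use break Q=1500: TC = 67,300×€144.50 + (67,300/1500.0)×178 + (1500.0/2)×0.20×€144.50 = €9,754,511.27.
EOQ at €143.50 = 913.7 < 10000, so use break Q=10000: TC = 67,300×€143.50 + (67,300/10000.0)×178 + (10000.0/2)×0.20×€143.50 = €9,802,247.94.
EOQ at €141.80 = 919.1 < 17000, so use break Q=17000: TC = 67,300×€141.80 + (67,300/17000.0)×178 + (17000.0/2)×0.20×€141.80 = €9,784,904.67.
Lowest total cost is €9,754,511.27 at Q = 1500.0.

Q* ≈ 1,500 boards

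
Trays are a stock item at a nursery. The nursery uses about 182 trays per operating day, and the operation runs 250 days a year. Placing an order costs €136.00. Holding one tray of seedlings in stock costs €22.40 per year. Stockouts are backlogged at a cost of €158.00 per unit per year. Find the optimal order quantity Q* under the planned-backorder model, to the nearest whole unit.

Annual demand D = 182 × 250 = 45,500.
With planned backorders, Q* = √(2DS/H) · √((H+B)/B).
√(2DS/H) = √(2 × 45,500 × 136 / 22.4) = 743.303.
√((H+B)/B) = √((22.4+158)/158) = 1.0685.
Q* ≈ 794.248.

Q* ≈ 794 trays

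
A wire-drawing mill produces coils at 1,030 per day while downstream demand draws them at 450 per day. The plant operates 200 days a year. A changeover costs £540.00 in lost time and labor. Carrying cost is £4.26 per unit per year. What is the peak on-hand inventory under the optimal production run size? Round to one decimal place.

Annual demand D = 450 × 200 = 90,000.
Production build-up factor (1 − d/p) = 1 − 450/1,030 = 0.5631.
Q* = √(2DS / (H(1 − d/p))) = √(2 × 90,000 × 540 / (4.26 × 0.5631)).
= √(97,200,000 / 2.3988) ≈ 6365.506.
Maximum inventory = Q*(1 − d/p) = 6365.506 × 0.5631 ≈ 3584.460.

I_max ≈ 3,584.5 coils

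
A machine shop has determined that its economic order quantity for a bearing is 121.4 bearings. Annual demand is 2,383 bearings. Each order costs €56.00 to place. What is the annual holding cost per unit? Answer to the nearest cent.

H ≈ €18.11

Squaring Q* = √(2DS/H) gives Q*² = 2DS/H.
From Q* = √(2DS/H): H = 2DS / Q*² = 2 × 2,383 × 56 / 121.4² = 18.1094.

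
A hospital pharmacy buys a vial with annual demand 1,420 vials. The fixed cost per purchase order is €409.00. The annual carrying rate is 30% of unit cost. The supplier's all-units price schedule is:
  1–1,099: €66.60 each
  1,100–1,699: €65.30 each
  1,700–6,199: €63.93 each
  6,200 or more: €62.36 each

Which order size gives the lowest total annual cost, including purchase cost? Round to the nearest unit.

Q* ≈ 241 vials

Holding cost per unit per year at price C is H = 0.30·C.
Evaluate total cost at each tier's feasible EOQ or, if the EOQ is below the tier, at the tier's minimum quantity.
EOQ at €66.60 = 241.1 (feasible in tier 1): TC = 1,420×€66.60 + (1,420/241.1)×409 + (241.1/2)×0.30×€66.60 = €99,389.46.
EOQ at €65.30 = 243.5 < 1100, so use break Q=1100: TC = 1,420×€65.30 + (1,420/1100.0)×409 + (1100.0/2)×0.30×€65.30 = €104,028.48.
EOQ at €63.93 = 246.1 < 1700, so use break Q=1700: TC = 1,420×€63.93 + (1,420/1700.0)×409 + (1700.0/2)×0.30×€63.93 = €107,424.39.
EOQ at €62.36 = 249.2 < 6200, so use break Q=6200: TC = 1,420×€62.36 + (1,420/6200.0)×409 + (6200.0/2)×0.30×€62.36 = €146,639.67.
Lowest total cost is €99,389.46 at Q = 241.1.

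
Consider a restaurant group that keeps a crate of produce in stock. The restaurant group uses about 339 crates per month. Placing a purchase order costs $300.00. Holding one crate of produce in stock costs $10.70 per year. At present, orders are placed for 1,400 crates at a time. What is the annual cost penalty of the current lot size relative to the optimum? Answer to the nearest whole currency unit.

Annual demand D = 339 × 12 = 4,068.
EOQ = √(2DS/H) = √(2 × 4,068 × 300 / 10.7) ≈ 477.61.
Cost at Q* = (D/Q*)S + (Q*/2)H = √(2DSH) ≈ $5,110.44.
Cost at Q = 1,400: (4,068/1,400)×300 + (1,400/2)×10.7 = $871.71 + $7,490.00 = $8,361.71.
Excess = $8,361.71 − $5,110.44 = $3,251.28.

Extra cost ≈ $3,251 per year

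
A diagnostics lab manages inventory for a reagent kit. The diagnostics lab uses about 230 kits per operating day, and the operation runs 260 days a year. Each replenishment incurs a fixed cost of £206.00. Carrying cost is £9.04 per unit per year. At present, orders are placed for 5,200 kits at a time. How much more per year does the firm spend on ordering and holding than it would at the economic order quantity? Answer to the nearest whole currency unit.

Extra cost ≈ £10,949 per year

Annual demand D = 230 × 260 = 59,800.
EOQ = √(2DS/H) = √(2 × 59,800 × 206 / 9.04) ≈ 1650.88.
Cost at Q* = (D/Q*)S + (Q*/2)H = √(2DSH) ≈ £14,923.94.
Cost at Q = 5,200: (59,800/5,200)×206 + (5,200/2)×9.04 = £2,369.00 + £23,504.00 = £25,873.00.
Excess = £25,873.00 − £14,923.94 = £10,949.06.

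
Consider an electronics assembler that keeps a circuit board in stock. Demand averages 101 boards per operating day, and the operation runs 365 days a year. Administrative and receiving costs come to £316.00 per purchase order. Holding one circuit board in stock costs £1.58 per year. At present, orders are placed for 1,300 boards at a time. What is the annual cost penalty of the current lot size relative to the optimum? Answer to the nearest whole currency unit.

Annual demand D = 101 × 365 = 36,865.
EOQ = √(2DS/H) = √(2 × 36,865 × 316 / 1.58) ≈ 3840.05.
Cost at Q* = (D/Q*)S + (Q*/2)H = √(2DSH) ≈ £6,067.28.
Cost at Q = 1,300: (36,865/1,300)×316 + (1,300/2)×1.58 = £8,961.03 + £1,027.00 = £9,988.03.
Excess = £9,988.03 − £6,067.28 = £3,920.75.

Extra cost ≈ £3,921 per year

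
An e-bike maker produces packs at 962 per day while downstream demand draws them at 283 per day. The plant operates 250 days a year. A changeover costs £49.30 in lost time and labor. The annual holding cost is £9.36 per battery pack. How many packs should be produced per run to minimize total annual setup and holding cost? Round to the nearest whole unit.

Annual demand D = 283 × 250 = 70,750.
Production build-up factor (1 − d/p) = 1 − 283/962 = 0.7058.
Q* = √(2DS / (H(1 − d/p))) = √(2 × 70,750 × 49.3 / (9.36 × 0.7058)).
= √(6,975,950 / 6.6065) ≈ 1027.582.

Q* ≈ 1,028 packs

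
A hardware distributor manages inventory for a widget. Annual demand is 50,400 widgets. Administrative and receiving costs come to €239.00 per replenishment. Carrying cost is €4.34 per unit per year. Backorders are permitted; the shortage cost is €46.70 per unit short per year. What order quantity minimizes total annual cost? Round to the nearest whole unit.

Q* ≈ 2,463 widgets

With planned backorders, Q* = √(2DS/H) · √((H+B)/B).
√(2DS/H) = √(2 × 50,400 × 239 / 4.34) = 2356.049.
√((H+B)/B) = √((4.34+46.7)/46.7) = 1.0454.
Q* ≈ 2463.095.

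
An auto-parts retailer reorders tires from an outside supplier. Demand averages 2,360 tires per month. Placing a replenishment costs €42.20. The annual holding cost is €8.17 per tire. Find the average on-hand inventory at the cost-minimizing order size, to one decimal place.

Average inventory ≈ 270.4 tires

Annual demand D = 2,360 × 12 = 28,320.
Q* = √(2DS/H) = √(2 × 28,320 × 42.2 / 8.17) ≈ 540.89.
Average inventory = Q*/2 ≈ 540.89 / 2 = 270.444.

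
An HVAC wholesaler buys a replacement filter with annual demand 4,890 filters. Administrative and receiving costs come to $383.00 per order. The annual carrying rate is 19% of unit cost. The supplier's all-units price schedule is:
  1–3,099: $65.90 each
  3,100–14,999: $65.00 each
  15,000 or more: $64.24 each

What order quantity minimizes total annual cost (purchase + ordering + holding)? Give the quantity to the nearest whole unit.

Holding cost per unit per year at price C is H = 0.19·C.
Candidates are each tier's EOQ (if it falls in that tier) and each price-break quantity.
EOQ at $65.90 = 547.0 (feasible in tier 1): TC = 4,890×$65.90 + (4,890/547.0)×383 + (547.0/2)×0.19×$65.90 = $329,099.39.
EOQ at $65.00 = 550.7 < 3100, so use break Q=3100: TC = 4,890×$65.00 + (4,890/3100.0)×383 + (3100.0/2)×0.19×$65.00 = $337,596.65.
EOQ at $64.24 = 554.0 < 15000, so use break Q=15000: TC = 4,890×$64.24 + (4,890/15000.0)×383 + (15000.0/2)×0.19×$64.24 = $405,800.46.
Lowest total cost is $329,099.39 at Q = 547.0.

Q* ≈ 547 filters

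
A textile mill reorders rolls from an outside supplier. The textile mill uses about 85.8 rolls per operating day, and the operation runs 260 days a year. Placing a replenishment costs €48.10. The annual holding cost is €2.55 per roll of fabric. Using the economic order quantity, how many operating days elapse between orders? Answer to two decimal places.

T ≈ 10.69 days

Annual demand D = 85.8 × 260 = 22,308.
Q* = √(2DS/H) = √(2 × 22,308 × 48.1 / 2.55) ≈ 917.38.
Cycle time = Q*/D × 260 = 917.38 / 22,308 × 260 ≈ 10.692 days.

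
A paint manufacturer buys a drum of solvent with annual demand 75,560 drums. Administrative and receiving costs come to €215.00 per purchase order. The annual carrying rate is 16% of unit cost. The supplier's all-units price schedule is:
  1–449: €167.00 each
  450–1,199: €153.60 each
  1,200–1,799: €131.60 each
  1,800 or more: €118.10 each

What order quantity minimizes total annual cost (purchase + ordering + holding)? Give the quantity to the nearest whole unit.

Holding cost per unit per year at price C is H = 0.16·C.
Candidates are each tier's EOQ (if it falls in that tier) and each price-break quantity.
Tier 1 (€167.00): EOQ = 1102.7 exceeds tier's upper bound 449, so this tier is dominated.
EOQ at €153.60 = 1149.8 (feasible in tier 2): TC = 75,560×€153.60 + (75,560/1149.8)×215 + (1149.8/2)×0.16×€153.60 = €11,634,273.63.
EOQ at €131.60 = 1242.2 (feasible in tier 3): TC = 75,560×€131.60 + (75,560/1242.2)×215 + (1242.2/2)×0.16×€131.60 = €9,969,851.81.
EOQ at €118.10 = 1311.3 < 1800, so use break Q=1800: TC = 75,560×€118.10 + (75,560/1800.0)×215 + (1800.0/2)×0.16×€118.10 = €8,949,667.62.
Lowest total cost is €8,949,667.62 at Q = 1800.0.

Q* ≈ 1,800 drums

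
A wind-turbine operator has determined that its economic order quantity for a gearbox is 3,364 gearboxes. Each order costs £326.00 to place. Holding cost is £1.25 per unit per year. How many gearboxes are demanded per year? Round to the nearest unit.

D ≈ 21,696 gearboxes per year

Invert the EOQ relation Q*² = 2DS/H.
From Q* = √(2DS/H): D = Q*²H / (2S) = 3,364² × 1.25 / (2 × 326) = 21695.736.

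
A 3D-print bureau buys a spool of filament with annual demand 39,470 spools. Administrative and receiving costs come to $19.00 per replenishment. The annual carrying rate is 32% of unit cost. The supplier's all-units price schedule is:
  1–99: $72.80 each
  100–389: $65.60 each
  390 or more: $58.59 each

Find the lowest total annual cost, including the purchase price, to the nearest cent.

TC* ≈ $2,318,126.21

Holding cost per unit per year at price C is H = 0.32·C.
Evaluate total cost at each tier's feasible EOQ or, if the EOQ is below the tier, at the tier's minimum quantity.
Tier 1 ($72.80): EOQ = 253.7 exceeds tier's upper bound 99, so this tier is dominated.
EOQ at $65.60 = 267.3 (feasible in tier 2): TC = 39,470×$65.60 + (39,470/267.3)×19 + (267.3/2)×0.32×$65.60 = $2,594,843.16.
EOQ at $58.59 = 282.8 < 390, so use break Q=390: TC = 39,470×$58.59 + (39,470/390.0)×19 + (390.0/2)×0.32×$58.59 = $2,318,126.21.
Lowest total cost among the candidates is at Q = 390.0.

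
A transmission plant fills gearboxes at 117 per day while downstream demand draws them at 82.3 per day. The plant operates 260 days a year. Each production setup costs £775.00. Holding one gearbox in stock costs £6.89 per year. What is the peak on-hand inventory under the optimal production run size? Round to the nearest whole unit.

I_max ≈ 1,195 gearboxes

Annual demand D = 82.3 × 260 = 21,398.
Production build-up factor (1 − d/p) = 1 − 82.3/117 = 0.2966.
Q* = √(2DS / (H(1 − d/p))) = √(2 × 21,398 × 775 / (6.89 × 0.2966)).
= √(33,166,900 / 2.0434) ≈ 4028.757.
Maximum inventory = Q*(1 − d/p) = 4028.757 × 0.2966 ≈ 1194.853.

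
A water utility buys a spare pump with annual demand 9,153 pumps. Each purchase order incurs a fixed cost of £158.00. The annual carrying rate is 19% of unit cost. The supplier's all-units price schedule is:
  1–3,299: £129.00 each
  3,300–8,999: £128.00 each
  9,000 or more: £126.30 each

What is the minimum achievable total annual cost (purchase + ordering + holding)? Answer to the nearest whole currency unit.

TC* ≈ £1,189,157

Holding cost per unit per year at price C is H = 0.19·C.
Candidates are each tier's EOQ (if it falls in that tier) and each price-break quantity.
EOQ at £129.00 = 343.5 (feasible in tier 1): TC = 9,153×£129.00 + (9,153/343.5)×158 + (343.5/2)×0.19×£129.00 = £1,189,156.71.
EOQ at £128.00 = 344.9 < 3300, so use break Q=3300: TC = 9,153×£128.00 + (9,153/3300.0)×158 + (3300.0/2)×0.19×£128.00 = £1,212,150.23.
EOQ at £126.30 = 347.2 < 9000, so use break Q=9000: TC = 9,153×£126.30 + (9,153/9000.0)×158 + (9000.0/2)×0.19×£126.30 = £1,264,171.09.
Lowest total cost among the candidates is at Q = 343.5.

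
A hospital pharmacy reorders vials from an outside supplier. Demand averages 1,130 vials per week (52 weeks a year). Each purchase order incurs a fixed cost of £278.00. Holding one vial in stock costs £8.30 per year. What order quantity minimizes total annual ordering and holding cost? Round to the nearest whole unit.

Annual demand D = 1,130 × 52 = 58,760.
EOQ = √(2DS / H) = √(2 × 58,760 × 278 / 8.3).
= √(32,670,560 / 8.3) = √3,936,212.0482 ≈ 1983.989.

Q* ≈ 1,984 vials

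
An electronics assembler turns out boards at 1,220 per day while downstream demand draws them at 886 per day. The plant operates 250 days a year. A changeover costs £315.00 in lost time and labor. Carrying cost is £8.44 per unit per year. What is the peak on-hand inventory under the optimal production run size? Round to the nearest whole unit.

Annual demand D = 886 × 250 = 221,500.
Production build-up factor (1 − d/p) = 1 − 886/1,220 = 0.2738.
Q* = √(2DS / (H(1 − d/p))) = √(2 × 221,500 × 315 / (8.44 × 0.2738)).
= √(139,545,000 / 2.3106) ≈ 7771.281.
Maximum inventory = Q*(1 − d/p) = 7771.281 × 0.2738 ≈ 2127.547.

I_max ≈ 2,128 boards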